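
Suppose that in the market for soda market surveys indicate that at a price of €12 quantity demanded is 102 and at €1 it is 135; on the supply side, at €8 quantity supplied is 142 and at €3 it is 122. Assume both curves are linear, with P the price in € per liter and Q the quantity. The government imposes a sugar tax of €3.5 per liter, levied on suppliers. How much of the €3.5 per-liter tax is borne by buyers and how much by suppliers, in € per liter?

Buyers bear €2 per liter; suppliers bear €1.5 per liter.

Demand slope: (135 − 102)/(1 − 12) = -3, so Qd = 138 − 3P.
Supply slope: (122 − 142)/(3 − 8) = 4, so Qs = 4P + 110.
Without the tax, 138 − 3P = 4P + 110 gives 7P = 28, so P* = €4 and Q* = 126.
With the tax collected from suppliers, supply shifts: Qs = 4(P − 3.5) + 110.
Solving gives Q = 120 with buyers paying €6 and suppliers receiving €2.5 (the €3.5 wedge).
Burden on buyers: €2; on suppliers: €1.5. (They sum to €3.5.)
The less price-elastic side of the market bears the larger share of a per-unit tax.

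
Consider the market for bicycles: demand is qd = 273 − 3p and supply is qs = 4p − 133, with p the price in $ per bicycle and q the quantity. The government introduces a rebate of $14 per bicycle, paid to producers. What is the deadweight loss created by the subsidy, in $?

Without the subsidy, 273 − 3p = 4p − 133 gives 7p = 406, so p* = $58 and q* = 99.
With a per-unit subsidy paid to producers, each receives p + 14 per unit sold, so supply becomes qs = 4(p + 14) − 133.
Solving gives q = 123 with buyers paying $50 and producers receiving $64 (the $14 wedge).
Quantity rises by |ΔQ| = |99 − 123| = 24.
DWL = ½ · t · |ΔQ| = ½ · 14 · 24 = $168.

Deadweight loss = $168.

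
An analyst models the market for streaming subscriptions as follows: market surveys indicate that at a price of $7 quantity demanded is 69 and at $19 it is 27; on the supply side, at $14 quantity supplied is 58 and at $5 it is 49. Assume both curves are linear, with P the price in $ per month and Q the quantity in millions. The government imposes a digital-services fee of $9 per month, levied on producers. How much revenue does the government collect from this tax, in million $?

Demand slope: (27 − 69)/(19 − 7) = -3.5, so Qd = 93.5 − 3.5P.
Supply slope: (49 − 58)/(5 − 14) = 1, so Qs = P + 44.
Without the tax, 93.5 − 3.5P = P + 44 gives 4.5P = 49.5, so P* = $11 and Q* = 55.
With the tax collected from producers, supply shifts: Qs = (P − 9) + 44.
Solving gives Q = 48 with consumers paying $13 and producers receiving $4 (the $9 wedge).
Revenue = t · Q = 9 · 48 = $432.

Tax revenue = $432 million.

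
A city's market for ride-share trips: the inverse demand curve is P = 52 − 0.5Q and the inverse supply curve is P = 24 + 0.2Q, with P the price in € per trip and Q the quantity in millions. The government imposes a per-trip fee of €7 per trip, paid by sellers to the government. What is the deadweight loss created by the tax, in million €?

Inverting to Q(P) form: Qd = 104 − 2P; Qs = 5P − 120.
Without the tax, 104 − 2P = 5P − 120 gives 7P = 224, so P* = €32 and Q* = 40.
With the tax collected from sellers, supply shifts: Qs = 5(P − 7) − 120.
Solving gives Q = 30 with consumers paying €37 and sellers receiving €30 (the €7 wedge).
Quantity falls by |ΔQ| = |40 − 30| = 10.
DWL = ½ · t · |ΔQ| = ½ · 7 · 10 = €35.

Deadweight loss = €35 million.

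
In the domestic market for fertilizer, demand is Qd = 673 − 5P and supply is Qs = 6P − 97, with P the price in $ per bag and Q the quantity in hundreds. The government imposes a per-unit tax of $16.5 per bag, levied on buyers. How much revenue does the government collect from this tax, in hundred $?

Tax revenue = $4587 hundred.

Without the tax, 673 − 5P = 6P − 97 gives 11P = 770, so P* = $70 and Q* = 323.
With the tax collected from buyers, demand (in seller-price terms) shifts: Qd = 673 − 5(P + 16.5).
Solving gives Q = 278 with buyers paying $79 and producers receiving $62.5 (the $16.5 wedge).
Revenue = t · Q = 16.5 · 278 = $4587.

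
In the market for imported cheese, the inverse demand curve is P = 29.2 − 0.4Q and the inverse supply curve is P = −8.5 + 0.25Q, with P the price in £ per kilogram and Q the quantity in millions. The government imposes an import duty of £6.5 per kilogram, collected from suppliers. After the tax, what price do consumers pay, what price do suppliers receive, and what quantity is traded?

Consumers pay £10; suppliers receive £3.5; quantity = 48.

Inverting to Q(P) form: Qd = 73 − 2.5P; Qs = 4P + 34.
Without the tax, 73 − 2.5P = 4P + 34 gives 6.5P = 39, so P* = £6 and Q* = 58.
With the tax collected from suppliers, supply shifts: Qs = 4(P − 6.5) + 34.
New equilibrium: consumers pay £10, suppliers receive £3.5, Q = 48. (Wedge: Pb − Ps = 6.5.)
The less price-elastic side of the market bears the larger share of a per-unit tax.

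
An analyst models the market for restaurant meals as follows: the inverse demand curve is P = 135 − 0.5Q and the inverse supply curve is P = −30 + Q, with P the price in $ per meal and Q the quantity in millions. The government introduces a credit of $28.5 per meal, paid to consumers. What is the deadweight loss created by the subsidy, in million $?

Deadweight loss = $270.75 million.

Inverting to Q(P) form: Qd = 270 − 2P; Qs = P + 30.
Before the subsidy: set 270 − 2P = P + 30 → P* = $80, Q* = 110.
With a per-unit subsidy paid to consumers, each effectively pays P − 28.5, so demand becomes Qd = 270 − 2(P − 28.5).
Solving gives Q = 129 with consumers paying $70.5 and sellers receiving $99 (the $28.5 wedge).
Quantity rises by |ΔQ| = |110 − 129| = 19.
DWL = ½ · t · |ΔQ| = ½ · 28.5 · 19 = $270.75.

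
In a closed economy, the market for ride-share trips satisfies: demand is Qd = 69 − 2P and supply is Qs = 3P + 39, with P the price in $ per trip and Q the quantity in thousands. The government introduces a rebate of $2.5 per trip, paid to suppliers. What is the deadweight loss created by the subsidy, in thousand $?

Without the subsidy, 69 − 2P = 3P + 39 gives 5P = 30, so P* = $6 and Q* = 57.
With a per-unit subsidy paid to suppliers, each receives P + 2.5 per unit sold, so supply becomes Qs = 3(P + 2.5) + 39.
New equilibrium: buyers pay $4.5, suppliers receive $7, Q = 60. (Wedge: Pb − Ps = −2.5.)
Quantity rises by |ΔQ| = |57 − 60| = 3.
DWL = ½ · t · |ΔQ| = ½ · 2.5 · 3 = $3.75.

Deadweight loss = $3.75 thousand.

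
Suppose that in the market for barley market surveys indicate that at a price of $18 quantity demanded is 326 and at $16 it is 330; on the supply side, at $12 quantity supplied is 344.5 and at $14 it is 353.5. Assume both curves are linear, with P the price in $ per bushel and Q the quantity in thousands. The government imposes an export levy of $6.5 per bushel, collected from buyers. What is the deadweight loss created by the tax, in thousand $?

Demand slope: (330 − 326)/(16 − 18) = -2, so Qd = 362 − 2P.
Supply slope: (353.5 − 344.5)/(14 − 12) = 4.5, so Qs = 4.5P + 290.5.
Before the tax: set 362 − 2P = 4.5P + 290.5 → P* = $11, Q* = 340.
With the tax collected from buyers, demand (in seller-price terms) shifts: Qd = 362 − 2(P + 6.5).
New equilibrium: buyers pay $15.5, sellers receive $9, Q = 331. (Wedge: Pb − Ps = 6.5.)
Quantity falls by |ΔQ| = |340 − 331| = 9.
DWL = ½ · t · |ΔQ| = ½ · 6.5 · 9 = $29.25.

Deadweight loss = $29.25 thousand.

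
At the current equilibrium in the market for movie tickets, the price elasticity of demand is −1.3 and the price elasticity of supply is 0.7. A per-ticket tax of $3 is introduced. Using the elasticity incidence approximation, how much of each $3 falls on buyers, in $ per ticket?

Buyers bear ≈ $1.05 per ticket.

Incidence ratio: buyers' share ≈ εs / (εs + |εd|) = 0.7 / (0.7 + 1.3) = 0.35.
So buyers bear ≈ 0.35 × $3 = $1.05; suppliers bear $1.95.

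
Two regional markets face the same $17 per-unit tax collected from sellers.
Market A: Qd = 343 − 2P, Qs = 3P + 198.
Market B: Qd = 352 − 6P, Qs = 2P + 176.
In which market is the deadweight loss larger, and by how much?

Market A: pre-tax P* = $29, Q* = 285; post-tax Q = 264.6; deadweight loss = $173.4.
Market B: pre-tax P* = $22, Q* = 220; post-tax Q = 194.5; deadweight loss = $216.75.
Difference: $173.4 vs $216.75 → market B is larger by $43.35.

Market B, by $43.35.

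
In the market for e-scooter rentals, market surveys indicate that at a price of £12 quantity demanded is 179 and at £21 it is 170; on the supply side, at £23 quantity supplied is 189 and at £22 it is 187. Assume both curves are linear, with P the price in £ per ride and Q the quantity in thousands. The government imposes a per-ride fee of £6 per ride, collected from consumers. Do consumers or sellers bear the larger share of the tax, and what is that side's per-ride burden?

Consumers bear the larger share: £4 per ride.

Demand slope: (170 − 179)/(21 − 12) = -1, so Qd = 191 − P.
Supply slope: (187 − 189)/(22 − 23) = 2, so Qs = 2P + 143.
Without the tax, 191 − P = 2P + 143 gives 3P = 48, so P* = £16 and Q* = 175.
With the tax collected from consumers, demand (in seller-price terms) shifts: Qd = 191 − (P + 6).
Solving gives Q = 171 with consumers paying £20 and sellers receiving £14 (the £6 wedge).
Per-ride burden: consumers £4, sellers £2.
Consumers take the larger share because demand is less price-elastic here (demand slope 1 vs supply slope 2).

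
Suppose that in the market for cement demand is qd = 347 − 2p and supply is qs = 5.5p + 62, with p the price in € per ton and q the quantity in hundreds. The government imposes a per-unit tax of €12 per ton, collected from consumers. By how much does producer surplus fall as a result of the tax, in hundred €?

Producer surplus falls by €839.04 hundred.

Before the tax: set 347 − 2p = 5.5p + 62 → p* = €38, q* = 271.
With the tax collected from consumers, demand (in seller-price terms) shifts: qd = 347 − 2(p + 12).
Solving gives q = 253.4 with consumers paying €46.8 and suppliers receiving €34.8 (the €12 wedge).
ΔPS is the trapezoid between Q = 253.4 and Q = 271 of height €3.2: ½ · (271 + 253.4) · 3.2 = €839.04.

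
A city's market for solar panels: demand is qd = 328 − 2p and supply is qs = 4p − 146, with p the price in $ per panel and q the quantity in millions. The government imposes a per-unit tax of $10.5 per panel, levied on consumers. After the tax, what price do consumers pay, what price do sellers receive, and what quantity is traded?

Before the tax: set 328 − 2p = 4p − 146 → p* = $79, q* = 170.
With the tax collected from consumers, demand (in seller-price terms) shifts: qd = 328 − 2(p + 10.5).
New equilibrium: consumers pay $86, sellers receive $75.5, q = 156. (Wedge: pb − ps = 10.5.)
The less price-elastic side of the market bears the larger share of a per-unit tax.

Consumers pay $86; sellers receive $75.5; quantity = 156.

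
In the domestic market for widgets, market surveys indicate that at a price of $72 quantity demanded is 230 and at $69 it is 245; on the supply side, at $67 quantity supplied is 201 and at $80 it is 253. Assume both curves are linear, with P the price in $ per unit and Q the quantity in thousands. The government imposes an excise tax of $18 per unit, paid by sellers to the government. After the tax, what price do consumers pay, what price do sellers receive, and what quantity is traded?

Demand slope: (245 − 230)/(69 − 72) = -5, so Qd = 590 − 5P.
Supply slope: (253 − 201)/(80 − 67) = 4, so Qs = 4P − 67.
Before the tax: set 590 − 5P = 4P − 67 → P* = $73, Q* = 225.
With the tax collected from sellers, supply shifts: Qs = 4(P − 18) − 67.
New equilibrium: consumers pay $81, sellers receive $63, Q = 185. (Wedge: Pb − Ps = 18.)

Consumers pay $81; sellers receive $63; quantity = 185.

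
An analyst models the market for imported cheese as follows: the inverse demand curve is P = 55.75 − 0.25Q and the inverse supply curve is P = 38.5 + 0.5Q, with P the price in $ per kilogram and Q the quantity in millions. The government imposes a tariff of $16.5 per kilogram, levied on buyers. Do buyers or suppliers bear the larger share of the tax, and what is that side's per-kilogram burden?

Suppliers bear the larger share: $11 per kilogram.

Inverting to Q(P) form: Qd = 223 − 4P; Qs = 2P − 77.
Before the tax: set 223 − 4P = 2P − 77 → P* = $50, Q* = 23.
With the tax collected from buyers, demand (in seller-price terms) shifts: Qd = 223 − 4(P + 16.5).
Solving gives Q = 1 with buyers paying $55.5 and suppliers receiving $39 (the $16.5 wedge).
Per-kilogram burden: buyers $5.5, suppliers $11.
Suppliers take the larger share because supply is less price-elastic here (demand slope 4 vs supply slope 2).
The less price-elastic side of the market bears the larger share of a per-unit tax.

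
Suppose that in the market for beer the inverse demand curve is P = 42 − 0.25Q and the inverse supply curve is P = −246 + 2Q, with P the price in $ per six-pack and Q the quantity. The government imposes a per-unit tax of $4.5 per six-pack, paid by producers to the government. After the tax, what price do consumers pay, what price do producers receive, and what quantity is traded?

Rewrite in direct form: Qd = 168 − 4P and Qs = 0.5P + 123.
Before the tax: set 168 − 4P = 0.5P + 123 → P* = $10, Q* = 128.
With the tax collected from producers, supply shifts: Qs = 0.5(P − 4.5) + 123.
New equilibrium: consumers pay $10.5, producers receive $6, Q = 126. (Wedge: Pb − Ps = 4.5.)
The less price-elastic side of the market bears the larger share of a per-unit tax.

Consumers pay $10.5; producers receive $6; quantity = 126.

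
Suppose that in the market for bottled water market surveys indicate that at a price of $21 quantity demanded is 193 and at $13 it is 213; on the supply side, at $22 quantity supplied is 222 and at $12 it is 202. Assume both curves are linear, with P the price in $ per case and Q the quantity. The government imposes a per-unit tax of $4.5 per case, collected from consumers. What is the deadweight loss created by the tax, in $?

Demand slope: (213 − 193)/(13 − 21) = -2.5, so Qd = 245.5 − 2.5P.
Supply slope: (202 − 222)/(12 − 22) = 2, so Qs = 2P + 178.
Without the tax, 245.5 − 2.5P = 2P + 178 gives 4.5P = 67.5, so P* = $15 and Q* = 208.
With the tax collected from consumers, demand (in seller-price terms) shifts: Qd = 245.5 − 2.5(P + 4.5).
New equilibrium: consumers pay $17, producers receive $12.5, Q = 203. (Wedge: Pb − Ps = 4.5.)
Quantity falls by |ΔQ| = |208 − 203| = 5.
DWL = ½ · t · |ΔQ| = ½ · 4.5 · 5 = $11.25.

Deadweight loss = $11.25.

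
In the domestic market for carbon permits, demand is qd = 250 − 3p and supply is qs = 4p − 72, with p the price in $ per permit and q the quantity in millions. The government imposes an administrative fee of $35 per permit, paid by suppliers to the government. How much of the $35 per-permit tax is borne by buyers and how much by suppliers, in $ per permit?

Buyers bear $20 per permit; suppliers bear $15 per permit.

Without the tax, 250 − 3p = 4p − 72 gives 7p = 322, so p* = $46 and q* = 112.
With the tax collected from suppliers, supply shifts: qs = 4(p − 35) − 72.
Solving gives q = 52 with buyers paying $66 and suppliers receiving $31 (the $35 wedge).
Burden on buyers: $20; on suppliers: $15. (They sum to $35.)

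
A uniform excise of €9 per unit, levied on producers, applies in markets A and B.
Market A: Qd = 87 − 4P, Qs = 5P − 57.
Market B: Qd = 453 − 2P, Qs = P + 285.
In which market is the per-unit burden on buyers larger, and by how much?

Market A, by €2.

Market A: pre-tax P* = €16, Q* = 23; post-tax Q = 3; per-unit burden on buyers = €5.
Market B: pre-tax P* = €56, Q* = 341; post-tax Q = 335; per-unit burden on buyers = €3.
Difference: €5 vs €3 → market A is larger by €2.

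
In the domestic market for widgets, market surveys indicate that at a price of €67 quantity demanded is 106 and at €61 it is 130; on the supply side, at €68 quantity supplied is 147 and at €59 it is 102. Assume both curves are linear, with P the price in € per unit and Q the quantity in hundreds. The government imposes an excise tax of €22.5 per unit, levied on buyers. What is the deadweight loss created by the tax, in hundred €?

Demand slope: (130 − 106)/(61 − 67) = -4, so Qd = 374 − 4P.
Supply slope: (102 − 147)/(59 − 68) = 5, so Qs = 5P − 193.
Without the tax, 374 − 4P = 5P − 193 gives 9P = 567, so P* = €63 and Q* = 122.
With the tax collected from buyers, demand (in seller-price terms) shifts: Qd = 374 − 4(P + 22.5).
Solving gives Q = 72 with buyers paying €75.5 and sellers receiving €53 (the €22.5 wedge).
Quantity falls by |ΔQ| = |122 − 72| = 50.
DWL = ½ · t · |ΔQ| = ½ · 22.5 · 50 = €562.5.

Deadweight loss = €562.5 hundred.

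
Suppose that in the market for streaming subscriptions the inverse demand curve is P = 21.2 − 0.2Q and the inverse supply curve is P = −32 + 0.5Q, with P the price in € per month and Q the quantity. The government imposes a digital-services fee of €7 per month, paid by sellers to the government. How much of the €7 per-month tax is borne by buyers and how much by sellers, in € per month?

Buyers bear €2 per month; sellers bear €5 per month.

Inverting to Q(P) form: Qd = 106 − 5P; Qs = 2P + 64.
Without the tax, 106 − 5P = 2P + 64 gives 7P = 42, so P* = €6 and Q* = 76.
With the tax collected from sellers, supply shifts: Qs = 2(P − 7) + 64.
Solving gives Q = 66 with buyers paying €8 and sellers receiving €1 (the €7 wedge).
Burden on buyers: €2; on sellers: €5. (They sum to €7.)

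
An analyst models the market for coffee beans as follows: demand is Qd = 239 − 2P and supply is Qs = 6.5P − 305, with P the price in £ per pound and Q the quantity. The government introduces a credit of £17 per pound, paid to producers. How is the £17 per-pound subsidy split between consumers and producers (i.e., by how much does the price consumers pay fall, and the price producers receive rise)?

Without the subsidy, 239 − 2P = 6.5P − 305 gives 8.5P = 544, so P* = £64 and Q* = 111.
With a per-unit subsidy paid to producers, each receives P + 17 per unit sold, so supply becomes Qs = 6.5(P + 17) − 305.
Solving gives Q = 137 with consumers paying £51 and producers receiving £68 (the £17 wedge).
Gain to consumers: £13; to producers: £4. (They sum to £17.)

Consumers gain £13 per pound; producers gain £4 per pound.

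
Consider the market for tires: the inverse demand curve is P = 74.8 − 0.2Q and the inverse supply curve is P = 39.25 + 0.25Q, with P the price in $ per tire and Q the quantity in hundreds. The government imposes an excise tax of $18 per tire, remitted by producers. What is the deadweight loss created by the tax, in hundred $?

Deadweight loss = $360 hundred.

Rewrite in direct form: Qd = 374 − 5P and Qs = 4P − 157.
Without the tax, 374 − 5P = 4P − 157 gives 9P = 531, so P* = $59 and Q* = 79.
With the tax collected from producers, supply shifts: Qs = 4(P − 18) − 157.
Solving gives Q = 39 with consumers paying $67 and producers receiving $49 (the $18 wedge).
Quantity falls by |ΔQ| = |79 − 39| = 40.
DWL = ½ · t · |ΔQ| = ½ · 18 · 40 = $360.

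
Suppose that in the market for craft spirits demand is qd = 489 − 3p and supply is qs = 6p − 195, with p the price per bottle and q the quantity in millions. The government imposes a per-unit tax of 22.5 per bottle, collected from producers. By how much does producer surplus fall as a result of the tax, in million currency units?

Producer surplus falls by 1788.75 million.

Before the tax: set 489 − 3p = 6p − 195 → p* = 76, q* = 261.
With the tax collected from producers, supply shifts: qs = 6(p − 22.5) − 195.
Solving gives q = 216 with buyers paying 91 and producers receiving 68.5 (the 22.5 wedge).
ΔPS is the trapezoid between Q = 216 and Q = 261 of height 7.5: ½ · (261 + 216) · 7.5 = 1788.75.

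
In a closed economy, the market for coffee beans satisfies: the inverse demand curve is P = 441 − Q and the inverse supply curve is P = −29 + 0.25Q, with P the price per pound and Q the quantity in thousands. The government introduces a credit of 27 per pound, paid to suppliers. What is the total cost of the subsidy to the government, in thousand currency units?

Government outlay = 10735.2 thousand.

Inverting to Q(P) form: Qd = 441 − P; Qs = 4P + 116.
Without the subsidy, 441 − P = 4P + 116 gives 5P = 325, so P* = 65 and Q* = 376.
With a per-unit subsidy paid to suppliers, each receives P + 27 per unit sold, so supply becomes Qs = 4(P + 27) + 116.
New equilibrium: consumers pay 43.4, suppliers receive 70.4, Q = 397.6. (Wedge: Pb − Ps = −27.)
Outlay = t · Q = 27 · 397.6 = 10735.2.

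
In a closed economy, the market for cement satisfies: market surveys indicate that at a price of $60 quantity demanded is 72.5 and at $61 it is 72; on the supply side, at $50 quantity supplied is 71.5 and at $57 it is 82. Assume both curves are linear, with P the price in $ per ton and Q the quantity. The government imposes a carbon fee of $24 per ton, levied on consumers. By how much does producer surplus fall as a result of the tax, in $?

Demand slope: (72 − 72.5)/(61 − 60) = -0.5, so Qd = 102.5 − 0.5P.
Supply slope: (82 − 71.5)/(57 − 50) = 1.5, so Qs = 1.5P − 3.5.
Without the tax, 102.5 − 0.5P = 1.5P − 3.5 gives 2P = 106, so P* = $53 and Q* = 76.
With the tax collected from consumers, demand (in seller-price terms) shifts: Qd = 102.5 − 0.5(P + 24).
New equilibrium: consumers pay $71, producers receive $47, Q = 67. (Wedge: Pb − Ps = 24.)
ΔPS is the trapezoid between Q = 67 and Q = 76 of height $6: ½ · (76 + 67) · 6 = $429.

Producer surplus falls by $429.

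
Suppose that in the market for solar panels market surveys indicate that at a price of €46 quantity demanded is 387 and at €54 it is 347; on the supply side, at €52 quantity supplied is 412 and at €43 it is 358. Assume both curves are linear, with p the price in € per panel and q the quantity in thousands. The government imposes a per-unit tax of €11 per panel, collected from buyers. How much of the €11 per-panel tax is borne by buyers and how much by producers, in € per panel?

Buyers bear €6 per panel; producers bear €5 per panel.

Demand slope: (347 − 387)/(54 − 46) = -5, so qd = 617 − 5p.
Supply slope: (358 − 412)/(43 − 52) = 6, so qs = 6p + 100.
Before the tax: set 617 − 5p = 6p + 100 → p* = €47, q* = 382.
With the tax collected from buyers, demand (in seller-price terms) shifts: qd = 617 − 5(p + 11).
New equilibrium: buyers pay €53, producers receive €42, q = 352. (Wedge: pb − ps = 11.)
Burden on buyers: €6; on producers: €5. (They sum to €11.)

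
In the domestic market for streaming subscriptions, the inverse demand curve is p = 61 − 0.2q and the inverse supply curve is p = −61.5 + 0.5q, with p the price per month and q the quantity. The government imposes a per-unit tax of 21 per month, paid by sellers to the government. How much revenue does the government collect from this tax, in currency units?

Inverting to q(p) form: qd = 305 − 5p; qs = 2p + 123.
Without the tax, 305 − 5p = 2p + 123 gives 7p = 182, so p* = 26 and q* = 175.
With the tax collected from sellers, supply shifts: qs = 2(p − 21) + 123.
New equilibrium: buyers pay 32, sellers receive 11, q = 145. (Wedge: pb − ps = 21.)
Revenue = t · Q = 21 · 145 = 3045.

Tax revenue = 3045.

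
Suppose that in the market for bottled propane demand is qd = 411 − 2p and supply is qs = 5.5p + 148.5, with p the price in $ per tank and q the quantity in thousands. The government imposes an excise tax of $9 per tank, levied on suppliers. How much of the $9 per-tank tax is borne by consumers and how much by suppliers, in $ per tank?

Before the tax: set 411 − 2p = 5.5p + 148.5 → p* = $35, q* = 341.
With the tax collected from suppliers, supply shifts: qs = 5.5(p − 9) + 148.5.
New equilibrium: consumers pay $41.6, suppliers receive $32.6, q = 327.8. (Wedge: pb − ps = 9.)
Burden on consumers: $6.6; on suppliers: $2.4. (They sum to $9.)

Consumers bear $6.6 per tank; suppliers bear $2.4 per tank.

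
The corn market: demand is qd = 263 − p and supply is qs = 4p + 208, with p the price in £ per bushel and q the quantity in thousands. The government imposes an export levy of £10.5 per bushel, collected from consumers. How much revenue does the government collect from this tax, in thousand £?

Before the tax: set 263 − p = 4p + 208 → p* = £11, q* = 252.
With the tax collected from consumers, demand (in seller-price terms) shifts: qd = 263 − (p + 10.5).
New equilibrium: consumers pay £19.4, suppliers receive £8.9, q = 243.6. (Wedge: pb − ps = 10.5.)
Revenue = t · Q = 10.5 · 243.6 = £2557.8.

Tax revenue = £2557.8 thousand.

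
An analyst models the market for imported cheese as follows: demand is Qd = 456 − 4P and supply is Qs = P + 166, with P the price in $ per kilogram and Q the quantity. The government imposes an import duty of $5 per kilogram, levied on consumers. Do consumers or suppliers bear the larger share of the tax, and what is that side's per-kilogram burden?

Before the tax: set 456 − 4P = P + 166 → P* = $58, Q* = 224.
With the tax collected from consumers, demand (in seller-price terms) shifts: Qd = 456 − 4(P + 5).
Solving gives Q = 220 with consumers paying $59 and suppliers receiving $54 (the $5 wedge).
Per-kilogram burden: consumers $1, suppliers $4.
Suppliers take the larger share because supply is less price-elastic here (demand slope 4 vs supply slope 1).

Suppliers bear the larger share: $4 per kilogram.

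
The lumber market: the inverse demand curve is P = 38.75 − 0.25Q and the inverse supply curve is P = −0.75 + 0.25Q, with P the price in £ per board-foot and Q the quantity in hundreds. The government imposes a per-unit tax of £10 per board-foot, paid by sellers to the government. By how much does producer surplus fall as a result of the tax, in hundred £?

Producer surplus falls by £345 hundred.

Inverting to Q(P) form: Qd = 155 − 4P; Qs = 4P + 3.
Without the tax, 155 − 4P = 4P + 3 gives 8P = 152, so P* = £19 and Q* = 79.
With the tax collected from sellers, supply shifts: Qs = 4(P − 10) + 3.
Solving gives Q = 59 with consumers paying £24 and sellers receiving £14 (the £10 wedge).
ΔPS is the trapezoid between Q = 59 and Q = 79 of height £5: ½ · (79 + 59) · 5 = £345.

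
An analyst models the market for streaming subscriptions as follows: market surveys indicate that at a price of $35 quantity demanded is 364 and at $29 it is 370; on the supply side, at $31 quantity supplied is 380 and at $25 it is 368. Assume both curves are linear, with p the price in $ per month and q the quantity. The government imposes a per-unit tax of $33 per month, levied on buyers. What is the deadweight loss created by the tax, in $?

Deadweight loss = $363.

Demand slope: (370 − 364)/(29 − 35) = -1, so qd = 399 − p.
Supply slope: (368 − 380)/(25 − 31) = 2, so qs = 2p + 318.
Without the tax, 399 − p = 2p + 318 gives 3p = 81, so p* = $27 and q* = 372.
With the tax collected from buyers, demand (in seller-price terms) shifts: qd = 399 − (p + 33).
New equilibrium: buyers pay $49, suppliers receive $16, q = 350. (Wedge: pb − ps = 33.)
Quantity falls by |ΔQ| = |372 − 350| = 22.
DWL = ½ · t · |ΔQ| = ½ · 33 · 22 = $363.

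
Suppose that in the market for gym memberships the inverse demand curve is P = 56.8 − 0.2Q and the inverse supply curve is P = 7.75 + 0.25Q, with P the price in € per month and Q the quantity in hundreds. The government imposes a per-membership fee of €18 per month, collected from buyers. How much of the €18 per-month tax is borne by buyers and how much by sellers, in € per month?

Inverting to Q(P) form: Qd = 284 − 5P; Qs = 4P − 31.
Without the tax, 284 − 5P = 4P − 31 gives 9P = 315, so P* = €35 and Q* = 109.
With the tax collected from buyers, demand (in seller-price terms) shifts: Qd = 284 − 5(P + 18).
New equilibrium: buyers pay €43, sellers receive €25, Q = 69. (Wedge: Pb − Ps = 18.)
Burden on buyers: €8; on sellers: €10. (They sum to €18.)
The less price-elastic side of the market bears the larger share of a per-unit tax.

Buyers bear €8 per month; sellers bear €10 per month.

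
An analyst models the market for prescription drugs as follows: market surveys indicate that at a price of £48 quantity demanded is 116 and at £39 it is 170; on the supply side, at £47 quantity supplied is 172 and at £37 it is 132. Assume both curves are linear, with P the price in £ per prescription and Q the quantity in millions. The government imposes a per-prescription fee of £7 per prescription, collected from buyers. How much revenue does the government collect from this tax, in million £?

Demand slope: (170 − 116)/(39 − 48) = -6, so Qd = 404 − 6P.
Supply slope: (132 − 172)/(37 − 47) = 4, so Qs = 4P − 16.
Without the tax, 404 − 6P = 4P − 16 gives 10P = 420, so P* = £42 and Q* = 152.
With the tax collected from buyers, demand (in seller-price terms) shifts: Qd = 404 − 6(P + 7).
New equilibrium: buyers pay £44.8, sellers receive £37.8, Q = 135.2. (Wedge: Pb − Ps = 7.)
Revenue = t · Q = 7 · 135.2 = £946.4.

Tax revenue = £946.4 million.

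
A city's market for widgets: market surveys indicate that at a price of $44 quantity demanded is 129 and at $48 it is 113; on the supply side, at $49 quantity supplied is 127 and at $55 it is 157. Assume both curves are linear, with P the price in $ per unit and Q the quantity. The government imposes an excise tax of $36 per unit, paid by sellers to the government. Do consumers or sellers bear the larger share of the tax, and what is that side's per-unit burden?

Demand slope: (113 − 129)/(48 − 44) = -4, so Qd = 305 − 4P.
Supply slope: (157 − 127)/(55 − 49) = 5, so Qs = 5P − 118.
Before the tax: set 305 − 4P = 5P − 118 → P* = $47, Q* = 117.
With the tax collected from sellers, supply shifts: Qs = 5(P − 36) − 118.
New equilibrium: consumers pay $67, sellers receive $31, Q = 37. (Wedge: Pb − Ps = 36.)
Per-unit burden: consumers $20, sellers $16.
Consumers take the larger share because demand is less price-elastic here (demand slope 4 vs supply slope 5).
The less price-elastic side of the market bears the larger share of a per-unit tax.

Consumers bear the larger share: $20 per unit.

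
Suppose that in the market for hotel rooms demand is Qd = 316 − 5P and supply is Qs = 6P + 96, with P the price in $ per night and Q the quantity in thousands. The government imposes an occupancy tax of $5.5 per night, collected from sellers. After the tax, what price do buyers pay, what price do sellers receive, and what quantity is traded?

Before the tax: set 316 − 5P = 6P + 96 → P* = $20, Q* = 216.
With the tax collected from sellers, supply shifts: Qs = 6(P − 5.5) + 96.
Solving gives Q = 201 with buyers paying $23 and sellers receiving $17.5 (the $5.5 wedge).
The less price-elastic side of the market bears the larger share of a per-unit tax.

Buyers pay $23; sellers receive $17.5; quantity = 201.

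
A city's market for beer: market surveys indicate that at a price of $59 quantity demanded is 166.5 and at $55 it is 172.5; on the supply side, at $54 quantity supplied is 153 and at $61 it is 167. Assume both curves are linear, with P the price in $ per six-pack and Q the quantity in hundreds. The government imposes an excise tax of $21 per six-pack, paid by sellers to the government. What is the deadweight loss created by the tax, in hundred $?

Demand slope: (172.5 − 166.5)/(55 − 59) = -1.5, so Qd = 255 − 1.5P.
Supply slope: (167 − 153)/(61 − 54) = 2, so Qs = 2P + 45.
Without the tax, 255 − 1.5P = 2P + 45 gives 3.5P = 210, so P* = $60 and Q* = 165.
With the tax collected from sellers, supply shifts: Qs = 2(P − 21) + 45.
Solving gives Q = 147 with buyers paying $72 and sellers receiving $51 (the $21 wedge).
Quantity falls by |ΔQ| = |165 − 147| = 18.
DWL = ½ · t · |ΔQ| = ½ · 21 · 18 = $189.

Deadweight loss = $189 hundred.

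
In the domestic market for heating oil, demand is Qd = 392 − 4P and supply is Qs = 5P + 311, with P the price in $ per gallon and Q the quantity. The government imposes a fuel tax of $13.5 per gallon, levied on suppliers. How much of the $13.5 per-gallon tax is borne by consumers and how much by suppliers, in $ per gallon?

Before the tax: set 392 − 4P = 5P + 311 → P* = $9, Q* = 356.
With the tax collected from suppliers, supply shifts: Qs = 5(P − 13.5) + 311.
New equilibrium: consumers pay $16.5, suppliers receive $3, Q = 326. (Wedge: Pb − Ps = 13.5.)
Burden on consumers: $7.5; on suppliers: $6. (They sum to $13.5.)

Consumers bear $7.5 per gallon; suppliers bear $6 per gallon.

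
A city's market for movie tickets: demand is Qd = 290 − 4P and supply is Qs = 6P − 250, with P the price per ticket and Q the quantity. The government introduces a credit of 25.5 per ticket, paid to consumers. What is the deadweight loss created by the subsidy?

Deadweight loss = 780.3.

Without the subsidy, 290 − 4P = 6P − 250 gives 10P = 540, so P* = 54 and Q* = 74.
With a per-unit subsidy paid to consumers, each effectively pays P − 25.5, so demand becomes Qd = 290 − 4(P − 25.5).
New equilibrium: consumers pay 38.7, sellers receive 64.2, Q = 135.2. (Wedge: Pb − Ps = −25.5.)
Quantity rises by |ΔQ| = |74 − 135.2| = 61.2.
DWL = ½ · t · |ΔQ| = ½ · 25.5 · 61.2 = 780.3.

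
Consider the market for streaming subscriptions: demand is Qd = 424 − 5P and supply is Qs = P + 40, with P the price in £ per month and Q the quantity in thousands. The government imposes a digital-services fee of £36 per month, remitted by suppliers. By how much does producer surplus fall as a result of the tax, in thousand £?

Producer surplus falls by £2670 thousand.

Before the tax: set 424 − 5P = P + 40 → P* = £64, Q* = 104.
With the tax collected from suppliers, supply shifts: Qs = (P − 36) + 40.
New equilibrium: consumers pay £70, suppliers receive £34, Q = 74. (Wedge: Pb − Ps = 36.)
ΔPS is the trapezoid between Q = 74 and Q = 104 of height £30: ½ · (104 + 74) · 30 = £2670.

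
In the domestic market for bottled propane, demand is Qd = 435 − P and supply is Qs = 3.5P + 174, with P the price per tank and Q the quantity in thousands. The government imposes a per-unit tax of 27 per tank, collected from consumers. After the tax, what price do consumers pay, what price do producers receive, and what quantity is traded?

Consumers pay 79; producers receive 52; quantity = 356.

Without the tax, 435 − P = 3.5P + 174 gives 4.5P = 261, so P* = 58 and Q* = 377.
With the tax collected from consumers, demand (in seller-price terms) shifts: Qd = 435 − (P + 27).
New equilibrium: consumers pay 79, producers receive 52, Q = 356. (Wedge: Pb − Ps = 27.)
The less price-elastic side of the market bears the larger share of a per-unit tax.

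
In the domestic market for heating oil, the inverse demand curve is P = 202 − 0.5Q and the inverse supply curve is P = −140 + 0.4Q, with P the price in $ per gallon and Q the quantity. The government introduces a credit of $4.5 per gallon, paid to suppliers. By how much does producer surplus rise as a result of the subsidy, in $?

Producer surplus rises by $765.

Inverting to Q(P) form: Qd = 404 − 2P; Qs = 2.5P + 350.
Without the subsidy, 404 − 2P = 2.5P + 350 gives 4.5P = 54, so P* = $12 and Q* = 380.
With a per-unit subsidy paid to suppliers, each receives P + 4.5 per unit sold, so supply becomes Qs = 2.5(P + 4.5) + 350.
Solving gives Q = 385 with buyers paying $9.5 and suppliers receiving $14 (the $4.5 wedge).
ΔPS is the trapezoid between Q = 385 and Q = 380 of height $2: ½ · (380 + 385) · 2 = $765.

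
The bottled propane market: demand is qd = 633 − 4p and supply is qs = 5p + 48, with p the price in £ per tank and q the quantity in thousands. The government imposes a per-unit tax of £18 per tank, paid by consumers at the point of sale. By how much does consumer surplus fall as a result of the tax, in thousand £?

Without the tax, 633 − 4p = 5p + 48 gives 9p = 585, so p* = £65 and q* = 373.
With the tax collected from consumers, demand (in seller-price terms) shifts: qd = 633 − 4(p + 18).
New equilibrium: consumers pay £75, sellers receive £57, q = 333. (Wedge: pb − ps = 18.)
ΔCS is the trapezoid between Q = 333 and Q = 373 of height £10: ½ · (373 + 333) · 10 = £3530.

Consumer surplus falls by £3530 thousand.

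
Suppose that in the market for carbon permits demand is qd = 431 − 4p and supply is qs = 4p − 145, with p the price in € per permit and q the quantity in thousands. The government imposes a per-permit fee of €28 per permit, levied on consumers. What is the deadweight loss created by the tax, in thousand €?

Deadweight loss = €784 thousand.

Before the tax: set 431 − 4p = 4p − 145 → p* = €72, q* = 143.
With the tax collected from consumers, demand (in seller-price terms) shifts: qd = 431 − 4(p + 28).
New equilibrium: consumers pay €86, suppliers receive €58, q = 87. (Wedge: pb − ps = 28.)
Quantity falls by |ΔQ| = |143 − 87| = 56.
DWL = ½ · t · |ΔQ| = ½ · 28 · 56 = €784.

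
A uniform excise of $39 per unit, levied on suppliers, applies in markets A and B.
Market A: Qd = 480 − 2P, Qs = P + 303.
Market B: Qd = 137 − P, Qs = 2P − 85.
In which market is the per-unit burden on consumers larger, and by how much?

Market B, by $13.

Market A: pre-tax P* = $59, Q* = 362; post-tax Q = 336; per-unit burden on consumers = $13.
Market B: pre-tax P* = $74, Q* = 63; post-tax Q = 37; per-unit burden on consumers = $26.
Difference: $13 vs $26 → market B is larger by $13.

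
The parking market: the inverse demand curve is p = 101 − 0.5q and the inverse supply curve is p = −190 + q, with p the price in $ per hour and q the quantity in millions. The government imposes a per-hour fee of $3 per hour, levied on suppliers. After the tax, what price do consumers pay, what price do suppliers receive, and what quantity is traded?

Consumers pay $5; suppliers receive $2; quantity = 192.

Rewrite in direct form: qd = 202 − 2p and qs = p + 190.
Before the tax: set 202 − 2p = p + 190 → p* = $4, q* = 194.
With the tax collected from suppliers, supply shifts: qs = (p − 3) + 190.
Solving gives q = 192 with consumers paying $5 and suppliers receiving $2 (the $3 wedge).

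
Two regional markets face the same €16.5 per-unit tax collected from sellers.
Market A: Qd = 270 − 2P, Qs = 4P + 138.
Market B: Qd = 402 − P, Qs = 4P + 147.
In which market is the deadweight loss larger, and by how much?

Market A: pre-tax P* = €22, Q* = 226; post-tax Q = 204; deadweight loss = €181.5.
Market B: pre-tax P* = €51, Q* = 351; post-tax Q = 337.8; deadweight loss = €108.9.
Difference: €181.5 vs €108.9 → market A is larger by €72.6.

Market A, by €72.6.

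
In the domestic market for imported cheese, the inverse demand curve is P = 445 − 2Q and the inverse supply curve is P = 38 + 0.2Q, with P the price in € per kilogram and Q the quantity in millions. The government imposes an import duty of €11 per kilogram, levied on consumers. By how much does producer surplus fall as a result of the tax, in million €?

Rewrite in direct form: Qd = 222.5 − 0.5P and Qs = 5P − 190.
Without the tax, 222.5 − 0.5P = 5P − 190 gives 5.5P = 412.5, so P* = €75 and Q* = 185.
With the tax collected from consumers, demand (in seller-price terms) shifts: Qd = 222.5 − 0.5(P + 11).
Solving gives Q = 180 with consumers paying €85 and producers receiving €74 (the €11 wedge).
ΔPS is the trapezoid between Q = 180 and Q = 185 of height €1: ½ · (185 + 180) · 1 = €182.5.

Producer surplus falls by €182.5 million.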